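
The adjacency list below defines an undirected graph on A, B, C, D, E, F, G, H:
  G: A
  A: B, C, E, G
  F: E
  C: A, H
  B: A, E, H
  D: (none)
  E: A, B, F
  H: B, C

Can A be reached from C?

Yes

Explore from C.
Distance 1: reach A, H.
Found A.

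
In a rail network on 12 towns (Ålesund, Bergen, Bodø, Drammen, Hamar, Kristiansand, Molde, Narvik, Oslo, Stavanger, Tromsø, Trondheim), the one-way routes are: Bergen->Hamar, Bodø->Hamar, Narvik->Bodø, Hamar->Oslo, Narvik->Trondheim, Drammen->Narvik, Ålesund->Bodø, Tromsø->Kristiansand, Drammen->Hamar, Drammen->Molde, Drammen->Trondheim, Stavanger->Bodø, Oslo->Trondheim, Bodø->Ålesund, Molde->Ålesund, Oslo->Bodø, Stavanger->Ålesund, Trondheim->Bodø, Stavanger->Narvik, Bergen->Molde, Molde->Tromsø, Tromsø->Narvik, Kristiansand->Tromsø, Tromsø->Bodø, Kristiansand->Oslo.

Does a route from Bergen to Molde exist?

Yes

Explore from Bergen.
Distance 1: reach Hamar, Molde.
Found Molde.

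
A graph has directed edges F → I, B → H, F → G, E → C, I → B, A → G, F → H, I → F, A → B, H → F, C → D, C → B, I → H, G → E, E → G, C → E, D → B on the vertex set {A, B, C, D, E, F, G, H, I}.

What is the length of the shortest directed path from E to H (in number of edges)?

3

Distance 0: E.
Distance 1: C, G.
Distance 2: B, D.
Distance 3: H — contains H.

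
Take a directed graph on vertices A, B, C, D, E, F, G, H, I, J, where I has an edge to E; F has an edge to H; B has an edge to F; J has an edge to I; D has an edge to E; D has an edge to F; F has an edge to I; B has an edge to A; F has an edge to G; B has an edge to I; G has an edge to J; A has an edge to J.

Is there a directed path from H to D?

H has no outgoing edges, so nothing is reachable from it.

No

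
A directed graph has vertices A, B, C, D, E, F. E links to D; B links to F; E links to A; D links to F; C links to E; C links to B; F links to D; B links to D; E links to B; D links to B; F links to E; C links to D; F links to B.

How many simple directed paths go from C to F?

8

C→B→D→F
C→B→F
C→D→B→F
C→D→F
C→E→B→D→F
C→E→B→F
C→E→D→B→F
C→E→D→F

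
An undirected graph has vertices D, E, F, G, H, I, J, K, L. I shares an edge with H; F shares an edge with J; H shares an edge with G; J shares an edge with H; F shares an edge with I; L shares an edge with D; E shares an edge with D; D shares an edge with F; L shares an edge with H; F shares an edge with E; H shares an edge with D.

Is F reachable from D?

Yes

Explore from D.
Distance 1: reach E, F, H, L.
Found F.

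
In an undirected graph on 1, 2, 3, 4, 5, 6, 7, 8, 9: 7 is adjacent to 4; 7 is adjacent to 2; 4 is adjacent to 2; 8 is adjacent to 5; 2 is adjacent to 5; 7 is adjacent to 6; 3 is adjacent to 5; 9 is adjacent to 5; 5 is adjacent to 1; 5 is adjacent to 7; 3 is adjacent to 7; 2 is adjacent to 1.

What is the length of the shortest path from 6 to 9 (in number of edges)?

3

Distance 0: 6.
Distance 1: 7.
Distance 2: 2, 3, 4, 5.
Distance 3: 1, 8, 9 — contains 9.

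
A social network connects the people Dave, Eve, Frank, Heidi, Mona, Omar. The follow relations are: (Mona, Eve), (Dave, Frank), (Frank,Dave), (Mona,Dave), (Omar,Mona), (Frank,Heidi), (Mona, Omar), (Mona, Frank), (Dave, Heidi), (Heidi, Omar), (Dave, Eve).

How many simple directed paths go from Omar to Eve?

3

Omar→Mona→Dave→Eve
Omar→Mona→Eve
Omar→Mona→Frank→Dave→Eve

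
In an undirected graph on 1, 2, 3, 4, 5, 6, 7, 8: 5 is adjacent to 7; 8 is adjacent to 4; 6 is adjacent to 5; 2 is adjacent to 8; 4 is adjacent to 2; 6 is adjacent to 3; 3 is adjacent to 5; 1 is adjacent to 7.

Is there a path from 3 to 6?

Yes

Explore from 3.
Distance 1: reach 5, 6.
Found 6.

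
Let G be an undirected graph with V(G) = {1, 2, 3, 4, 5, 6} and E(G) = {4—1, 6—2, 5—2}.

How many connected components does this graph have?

3

From 1: component {1, 4}.
From 2: component {2, 5, 6}.
From 3: component {3}.
That's 3 components.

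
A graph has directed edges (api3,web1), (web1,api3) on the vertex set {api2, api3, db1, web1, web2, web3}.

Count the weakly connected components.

From api2: component {api2}.
From api3: component {api3, web1}.
From db1: component {db1}.
From web2: component {web2}.
From web3: component {web3}.
That's 5 components.

5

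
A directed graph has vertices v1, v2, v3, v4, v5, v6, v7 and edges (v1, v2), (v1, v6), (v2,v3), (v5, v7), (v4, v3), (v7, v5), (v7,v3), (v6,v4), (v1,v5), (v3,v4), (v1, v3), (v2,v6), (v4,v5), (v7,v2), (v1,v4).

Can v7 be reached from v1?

Yes

Explore from v1.
Distance 1: reach v2, v3, v4, v5, v6.
Distance 2: reach v7.
Found v7.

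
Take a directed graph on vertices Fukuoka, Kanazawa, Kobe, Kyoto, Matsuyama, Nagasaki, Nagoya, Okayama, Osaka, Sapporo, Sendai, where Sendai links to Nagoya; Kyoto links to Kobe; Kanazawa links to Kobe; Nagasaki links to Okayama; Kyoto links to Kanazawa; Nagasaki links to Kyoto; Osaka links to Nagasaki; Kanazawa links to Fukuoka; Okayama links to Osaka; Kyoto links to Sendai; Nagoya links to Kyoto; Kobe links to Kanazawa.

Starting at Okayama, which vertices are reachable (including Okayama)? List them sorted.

Fukuoka, Kanazawa, Kobe, Kyoto, Nagasaki, Nagoya, Okayama, Osaka, Sendai

Start at Okayama.
Its neighbours: Osaka.
Then their neighbours: Nagasaki.
Then next layer: Kyoto.
Then next layer: Kanazawa, Kobe, Sendai.
Then next layer: Fukuoka, Nagoya.
Nothing further is reachable.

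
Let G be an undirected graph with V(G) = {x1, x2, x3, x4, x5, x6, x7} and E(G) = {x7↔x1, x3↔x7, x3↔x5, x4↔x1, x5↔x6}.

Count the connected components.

From x1: component {x1, x3, x4, x5, x6, x7}.
From x2: component {x2}.
That's 2 components.

2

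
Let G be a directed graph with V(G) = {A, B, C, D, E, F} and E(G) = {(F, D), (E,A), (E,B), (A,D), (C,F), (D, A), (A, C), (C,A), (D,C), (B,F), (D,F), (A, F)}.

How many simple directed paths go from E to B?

1

E→B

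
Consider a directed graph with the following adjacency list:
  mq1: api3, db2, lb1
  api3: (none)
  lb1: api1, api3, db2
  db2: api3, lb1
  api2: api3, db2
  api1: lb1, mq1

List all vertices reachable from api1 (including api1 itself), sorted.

Start at api1.
Its neighbours: lb1, mq1.
Then their neighbours: api3, db2.
Nothing further is reachable.

api1, api3, db2, lb1, mq1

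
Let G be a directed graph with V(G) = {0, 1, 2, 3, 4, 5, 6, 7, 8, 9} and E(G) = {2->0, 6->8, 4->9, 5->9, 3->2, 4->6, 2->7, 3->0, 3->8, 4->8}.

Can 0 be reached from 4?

Explore from 4.
Distance 1: reach 6, 8, 9.
The search from 4 is exhausted; no directed path reaches 0.

No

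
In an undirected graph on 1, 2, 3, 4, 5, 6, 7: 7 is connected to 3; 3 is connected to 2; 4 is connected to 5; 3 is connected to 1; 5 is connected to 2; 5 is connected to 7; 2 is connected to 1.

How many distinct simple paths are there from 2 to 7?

3

2–1–3–7
2–3–7
2–5–7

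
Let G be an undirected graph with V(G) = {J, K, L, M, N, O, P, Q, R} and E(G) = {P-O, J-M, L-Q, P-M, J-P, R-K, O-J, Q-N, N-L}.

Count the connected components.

From J: component {J, M, O, P}.
From K: component {K, R}.
From L: component {L, N, Q}.
That's 3 components.

3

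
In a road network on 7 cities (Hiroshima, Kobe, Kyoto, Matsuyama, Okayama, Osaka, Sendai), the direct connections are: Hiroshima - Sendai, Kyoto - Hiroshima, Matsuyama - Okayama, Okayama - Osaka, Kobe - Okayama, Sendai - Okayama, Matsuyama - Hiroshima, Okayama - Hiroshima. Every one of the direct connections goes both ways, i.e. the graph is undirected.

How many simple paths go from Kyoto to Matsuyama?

3

Kyoto–Hiroshima–Matsuyama
Kyoto–Hiroshima–Okayama–Matsuyama
Kyoto–Hiroshima–Sendai–Okayama–Matsuyama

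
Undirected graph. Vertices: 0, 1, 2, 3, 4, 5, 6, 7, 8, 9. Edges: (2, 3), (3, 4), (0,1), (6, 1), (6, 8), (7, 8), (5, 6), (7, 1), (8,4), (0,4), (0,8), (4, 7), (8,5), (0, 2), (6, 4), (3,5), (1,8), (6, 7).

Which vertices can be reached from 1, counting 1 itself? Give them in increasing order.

Start at 1.
Its neighbours: 0, 6, 7, 8.
Then their neighbours: 2, 4, 5.
Then next layer: 3.
Nothing further is reachable.

0, 1, 2, 3, 4, 5, 6, 7, 8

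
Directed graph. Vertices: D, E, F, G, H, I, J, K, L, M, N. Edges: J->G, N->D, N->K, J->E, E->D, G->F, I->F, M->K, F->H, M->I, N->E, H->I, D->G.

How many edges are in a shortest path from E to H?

Distance 0: E.
Distance 1: D.
Distance 2: G.
Distance 3: F.
Distance 4: H — contains H.

4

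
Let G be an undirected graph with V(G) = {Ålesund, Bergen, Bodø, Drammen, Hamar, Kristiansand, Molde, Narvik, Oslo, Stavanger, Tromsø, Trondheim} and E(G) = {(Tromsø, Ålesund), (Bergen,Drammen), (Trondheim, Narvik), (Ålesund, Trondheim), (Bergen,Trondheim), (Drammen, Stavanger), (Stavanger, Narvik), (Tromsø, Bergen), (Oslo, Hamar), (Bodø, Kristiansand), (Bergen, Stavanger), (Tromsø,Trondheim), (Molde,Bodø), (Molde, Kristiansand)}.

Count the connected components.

From Ålesund: component {Ålesund, Bergen, Drammen, Narvik, Stavanger, Tromsø, Trondheim}.
From Bodø: component {Bodø, Kristiansand, Molde}.
From Hamar: component {Hamar, Oslo}.
That's 3 components.

3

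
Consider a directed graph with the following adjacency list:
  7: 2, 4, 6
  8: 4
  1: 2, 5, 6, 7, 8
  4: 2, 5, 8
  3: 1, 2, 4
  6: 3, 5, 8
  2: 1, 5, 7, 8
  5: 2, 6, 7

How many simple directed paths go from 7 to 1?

15

7→2→1
7→2→5→6→3→1
7→2→8→4→5→6→3→1
7→4→2→1
7→4→2→5→6→3→1
7→4→5→2→1
7→4→5→6→3→1
7→4→5→6→3→2→1
7→6→3→1
7→6→3→2→1
7→6→3→4→2→1
7→6→3→4→5→2→1
7→6→5→2→1
7→6→8→4→2→1
7→6→8→4→5→2→1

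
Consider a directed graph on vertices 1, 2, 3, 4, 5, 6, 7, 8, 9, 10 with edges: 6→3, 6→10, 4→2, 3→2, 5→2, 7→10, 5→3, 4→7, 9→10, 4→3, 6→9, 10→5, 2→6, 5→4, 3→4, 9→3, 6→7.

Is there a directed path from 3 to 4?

Explore from 3.
Distance 1: reach 2, 4.
Found 4.

Yes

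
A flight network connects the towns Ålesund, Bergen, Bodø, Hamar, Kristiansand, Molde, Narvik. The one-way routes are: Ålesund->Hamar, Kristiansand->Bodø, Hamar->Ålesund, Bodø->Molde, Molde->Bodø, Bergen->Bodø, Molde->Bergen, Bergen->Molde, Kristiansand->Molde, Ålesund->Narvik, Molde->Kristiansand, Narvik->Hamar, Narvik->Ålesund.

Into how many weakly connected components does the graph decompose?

2

From Ålesund: component {Ålesund, Hamar, Narvik}.
From Bergen: component {Bergen, Bodø, Kristiansand, Molde}.
That's 2 components.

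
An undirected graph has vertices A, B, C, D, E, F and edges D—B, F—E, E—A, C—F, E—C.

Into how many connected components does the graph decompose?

2

From A: component {A, C, E, F}.
From B: component {B, D}.
That's 2 components.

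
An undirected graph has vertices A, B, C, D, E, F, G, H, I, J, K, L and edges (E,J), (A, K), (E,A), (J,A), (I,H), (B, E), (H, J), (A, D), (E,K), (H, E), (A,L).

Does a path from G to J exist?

No

G has no edges, so nothing is reachable from it.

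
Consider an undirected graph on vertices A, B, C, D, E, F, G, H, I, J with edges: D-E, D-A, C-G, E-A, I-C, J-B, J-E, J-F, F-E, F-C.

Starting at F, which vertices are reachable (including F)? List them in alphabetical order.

A, B, C, D, E, F, G, I, J

Start at F.
Its neighbours: C, E, J.
Then their neighbours: A, B, D, G, I.
Nothing further is reachable.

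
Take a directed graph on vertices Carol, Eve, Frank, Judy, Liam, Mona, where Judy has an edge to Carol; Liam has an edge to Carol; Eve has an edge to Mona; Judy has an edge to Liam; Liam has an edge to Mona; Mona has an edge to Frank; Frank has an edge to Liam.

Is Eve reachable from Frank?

Explore from Frank.
Distance 1: reach Liam.
Distance 2: reach Carol, Mona.
The search from Frank is exhausted; no directed path reaches Eve.

No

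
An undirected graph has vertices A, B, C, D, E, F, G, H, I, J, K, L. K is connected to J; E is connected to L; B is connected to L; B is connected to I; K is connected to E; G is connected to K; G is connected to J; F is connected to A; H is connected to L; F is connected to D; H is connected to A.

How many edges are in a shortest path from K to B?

Distance 0: K.
Distance 1: E, G, J.
Distance 2: L.
Distance 3: B, H — contains B.

3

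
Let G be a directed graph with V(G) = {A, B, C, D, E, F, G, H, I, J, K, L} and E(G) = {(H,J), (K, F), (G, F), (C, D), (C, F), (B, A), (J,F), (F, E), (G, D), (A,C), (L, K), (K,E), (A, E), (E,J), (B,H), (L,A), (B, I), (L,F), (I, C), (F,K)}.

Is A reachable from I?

Explore from I.
Distance 1: reach C.
Distance 2: reach D, F.
Distance 3: reach E, K.
Distance 4: reach J.
The search from I is exhausted; no directed path reaches A.

No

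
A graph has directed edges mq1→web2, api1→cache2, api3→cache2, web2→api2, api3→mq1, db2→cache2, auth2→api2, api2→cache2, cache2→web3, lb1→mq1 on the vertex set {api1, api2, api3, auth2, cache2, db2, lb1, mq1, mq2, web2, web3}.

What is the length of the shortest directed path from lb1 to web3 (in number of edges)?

5

Distance 0: lb1.
Distance 1: mq1.
Distance 2: web2.
Distance 3: api2.
Distance 4: cache2.
Distance 5: web3 — contains web3.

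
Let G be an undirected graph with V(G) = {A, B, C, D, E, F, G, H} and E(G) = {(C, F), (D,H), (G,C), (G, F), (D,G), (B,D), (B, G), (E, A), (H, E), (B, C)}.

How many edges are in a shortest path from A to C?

5

Distance 0: A.
Distance 1: E.
Distance 2: H.
Distance 3: D.
Distance 4: B, G.
Distance 5: C, F — contains C.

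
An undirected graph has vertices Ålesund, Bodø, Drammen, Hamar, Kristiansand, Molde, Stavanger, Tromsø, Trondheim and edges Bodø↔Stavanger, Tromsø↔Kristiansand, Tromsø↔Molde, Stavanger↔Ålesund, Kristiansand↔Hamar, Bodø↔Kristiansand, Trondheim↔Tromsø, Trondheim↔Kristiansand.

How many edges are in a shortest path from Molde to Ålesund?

5

Distance 0: Molde.
Distance 1: Tromsø.
Distance 2: Kristiansand, Trondheim.
Distance 3: Bodø, Hamar.
Distance 4: Stavanger.
Distance 5: Ålesund — contains Ålesund.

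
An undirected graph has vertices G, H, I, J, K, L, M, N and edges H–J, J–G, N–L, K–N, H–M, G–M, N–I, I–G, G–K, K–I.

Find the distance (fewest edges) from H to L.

Distance 0: H.
Distance 1: J, M.
Distance 2: G.
Distance 3: I, K.
Distance 4: N.
Distance 5: L — contains L.

5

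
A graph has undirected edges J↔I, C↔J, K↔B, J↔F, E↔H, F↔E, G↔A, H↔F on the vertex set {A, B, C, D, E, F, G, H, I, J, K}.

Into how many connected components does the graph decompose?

4

From A: component {A, G}.
From B: component {B, K}.
From C: component {C, E, F, H, I, J}.
From D: component {D}.
That's 4 components.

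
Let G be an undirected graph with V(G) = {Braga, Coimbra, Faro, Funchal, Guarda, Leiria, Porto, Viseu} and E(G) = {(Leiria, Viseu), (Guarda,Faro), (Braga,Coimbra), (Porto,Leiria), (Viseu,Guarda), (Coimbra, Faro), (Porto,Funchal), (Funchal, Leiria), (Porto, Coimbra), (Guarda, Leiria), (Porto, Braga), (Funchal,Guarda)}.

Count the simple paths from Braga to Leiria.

15

Braga–Coimbra–Faro–Guarda–Funchal–Leiria
Braga–Coimbra–Faro–Guarda–Funchal–Porto–Leiria
Braga–Coimbra–Faro–Guarda–Leiria
Braga–Coimbra–Faro–Guarda–Viseu–Leiria
Braga–Coimbra–Porto–Funchal–Guarda–Leiria
Braga–Coimbra–Porto–Funchal–Guarda–Viseu–Leiria
Braga–Coimbra–Porto–Funchal–Leiria
Braga–Coimbra–Porto–Leiria
Braga–Porto–Coimbra–Faro–Guarda–Funchal–Leiria
Braga–Porto–Coimbra–Faro–Guarda–Leiria
Braga–Porto–Coimbra–Faro–Guarda–Viseu–Leiria
Braga–Porto–Funchal–Guarda–Leiria
Braga–Porto–Funchal–Guarda–Viseu–Leiria
Braga–Porto–Funchal–Leiria
Braga–Porto–Leiria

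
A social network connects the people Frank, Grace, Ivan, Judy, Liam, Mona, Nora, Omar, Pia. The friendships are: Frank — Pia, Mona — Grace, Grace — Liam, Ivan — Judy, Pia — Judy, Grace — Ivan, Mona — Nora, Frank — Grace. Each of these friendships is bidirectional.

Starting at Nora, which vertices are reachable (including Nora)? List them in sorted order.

Frank, Grace, Ivan, Judy, Liam, Mona, Nora, Pia

Start at Nora.
Its neighbours: Mona.
Then their neighbours: Grace.
Then next layer: Frank, Ivan, Liam.
Then next layer: Judy, Pia.
Nothing further is reachable.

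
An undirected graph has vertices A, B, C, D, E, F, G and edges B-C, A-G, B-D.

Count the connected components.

From A: component {A, G}.
From B: component {B, C, D}.
From E: component {E}.
From F: component {F}.
That's 4 components.

4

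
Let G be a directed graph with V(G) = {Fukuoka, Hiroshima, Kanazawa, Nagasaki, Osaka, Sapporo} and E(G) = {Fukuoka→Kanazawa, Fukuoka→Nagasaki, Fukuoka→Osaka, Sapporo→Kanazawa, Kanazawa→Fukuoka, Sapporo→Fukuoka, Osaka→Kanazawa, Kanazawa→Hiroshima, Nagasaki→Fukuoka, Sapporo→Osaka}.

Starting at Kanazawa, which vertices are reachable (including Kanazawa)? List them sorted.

Fukuoka, Hiroshima, Kanazawa, Nagasaki, Osaka

Start at Kanazawa.
Its neighbours: Fukuoka, Hiroshima.
Then their neighbours: Nagasaki, Osaka.
Nothing further is reachable.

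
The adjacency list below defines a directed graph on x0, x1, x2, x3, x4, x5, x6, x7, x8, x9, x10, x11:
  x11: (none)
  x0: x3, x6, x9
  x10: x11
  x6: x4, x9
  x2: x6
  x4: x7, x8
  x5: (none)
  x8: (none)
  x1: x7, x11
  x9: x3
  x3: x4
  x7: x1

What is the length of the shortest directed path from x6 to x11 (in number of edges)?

Distance 0: x6.
Distance 1: x4, x9.
Distance 2: x3, x7, x8.
Distance 3: x1.
Distance 4: x11 — contains x11.

4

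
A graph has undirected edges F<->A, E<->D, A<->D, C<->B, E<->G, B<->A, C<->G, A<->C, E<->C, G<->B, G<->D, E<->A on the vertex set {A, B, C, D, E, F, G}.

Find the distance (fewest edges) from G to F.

Distance 0: G.
Distance 1: B, C, D, E.
Distance 2: A.
Distance 3: F — contains F.

3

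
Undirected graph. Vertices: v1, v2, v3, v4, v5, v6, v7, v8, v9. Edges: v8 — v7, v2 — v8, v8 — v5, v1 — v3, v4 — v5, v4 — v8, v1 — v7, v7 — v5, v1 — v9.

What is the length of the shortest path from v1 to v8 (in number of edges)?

2

Distance 0: v1.
Distance 1: v3, v7, v9.
Distance 2: v5, v8 — contains v8.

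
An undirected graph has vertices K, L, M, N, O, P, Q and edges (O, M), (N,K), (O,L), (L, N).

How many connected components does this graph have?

3

From K: component {K, L, M, N, O}.
From P: component {P}.
From Q: component {Q}.
That's 3 components.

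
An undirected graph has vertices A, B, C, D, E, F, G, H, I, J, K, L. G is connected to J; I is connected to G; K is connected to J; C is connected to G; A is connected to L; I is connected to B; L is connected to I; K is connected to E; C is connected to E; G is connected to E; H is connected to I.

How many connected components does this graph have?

From A: component {A, B, C, E, G, H, I, J, K, L}.
From D: component {D}.
From F: component {F}.
That's 3 components.

3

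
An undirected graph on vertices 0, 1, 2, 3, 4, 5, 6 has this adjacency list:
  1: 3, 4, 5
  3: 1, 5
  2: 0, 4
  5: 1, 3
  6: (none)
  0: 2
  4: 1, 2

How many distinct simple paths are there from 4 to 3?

4–1–3
4–1–5–3

2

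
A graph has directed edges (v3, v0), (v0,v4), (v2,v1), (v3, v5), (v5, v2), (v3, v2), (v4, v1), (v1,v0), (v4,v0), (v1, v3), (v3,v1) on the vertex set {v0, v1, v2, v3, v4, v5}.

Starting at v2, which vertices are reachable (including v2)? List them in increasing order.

v0, v1, v2, v3, v4, v5

Start at v2.
Its neighbours: v1.
Then their neighbours: v0, v3.
Then next layer: v4, v5.
Every vertex is now reached.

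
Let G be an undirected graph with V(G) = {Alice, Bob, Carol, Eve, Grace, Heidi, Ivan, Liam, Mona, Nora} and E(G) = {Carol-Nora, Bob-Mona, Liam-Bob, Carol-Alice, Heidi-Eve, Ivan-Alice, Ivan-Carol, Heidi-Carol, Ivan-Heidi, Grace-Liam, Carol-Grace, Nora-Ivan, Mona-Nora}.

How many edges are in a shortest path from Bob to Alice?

4

Distance 0: Bob.
Distance 1: Liam, Mona.
Distance 2: Grace, Nora.
Distance 3: Carol, Ivan.
Distance 4: Alice, Heidi — contains Alice.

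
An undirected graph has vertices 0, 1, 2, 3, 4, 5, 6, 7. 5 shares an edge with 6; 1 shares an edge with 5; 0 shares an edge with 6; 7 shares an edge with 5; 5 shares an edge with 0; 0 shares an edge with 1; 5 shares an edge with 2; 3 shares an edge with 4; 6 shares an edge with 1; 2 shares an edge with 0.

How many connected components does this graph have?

From 0: component {0, 1, 2, 5, 6, 7}.
From 3: component {3, 4}.
That's 2 components.

2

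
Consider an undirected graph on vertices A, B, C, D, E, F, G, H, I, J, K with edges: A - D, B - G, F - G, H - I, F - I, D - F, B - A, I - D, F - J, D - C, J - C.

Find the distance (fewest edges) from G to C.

3

Distance 0: G.
Distance 1: B, F.
Distance 2: A, D, I, J.
Distance 3: C, H — contains C.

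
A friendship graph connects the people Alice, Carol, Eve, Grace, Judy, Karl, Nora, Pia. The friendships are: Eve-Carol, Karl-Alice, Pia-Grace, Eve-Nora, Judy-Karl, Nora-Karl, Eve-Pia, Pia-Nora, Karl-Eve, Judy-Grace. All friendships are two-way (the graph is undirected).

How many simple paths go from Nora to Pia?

Nora–Eve–Karl–Judy–Grace–Pia
Nora–Eve–Pia
Nora–Karl–Eve–Pia
Nora–Karl–Judy–Grace–Pia
Nora–Pia

5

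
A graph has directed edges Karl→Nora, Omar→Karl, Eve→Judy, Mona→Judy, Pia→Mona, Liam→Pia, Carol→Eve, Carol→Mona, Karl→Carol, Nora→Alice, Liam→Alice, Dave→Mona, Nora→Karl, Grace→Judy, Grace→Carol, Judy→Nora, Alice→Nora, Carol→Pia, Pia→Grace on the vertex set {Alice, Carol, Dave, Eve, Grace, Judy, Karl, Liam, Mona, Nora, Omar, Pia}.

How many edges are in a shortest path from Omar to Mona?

3

Distance 0: Omar.
Distance 1: Karl.
Distance 2: Carol, Nora.
Distance 3: Alice, Eve, Mona, Pia — contains Mona.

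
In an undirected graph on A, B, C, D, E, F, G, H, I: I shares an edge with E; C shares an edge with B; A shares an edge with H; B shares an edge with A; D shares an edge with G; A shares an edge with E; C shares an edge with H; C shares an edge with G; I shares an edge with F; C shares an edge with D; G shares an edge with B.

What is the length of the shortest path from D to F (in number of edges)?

Distance 0: D.
Distance 1: C, G.
Distance 2: B, H.
Distance 3: A.
Distance 4: E.
Distance 5: I.
Distance 6: F — contains F.

6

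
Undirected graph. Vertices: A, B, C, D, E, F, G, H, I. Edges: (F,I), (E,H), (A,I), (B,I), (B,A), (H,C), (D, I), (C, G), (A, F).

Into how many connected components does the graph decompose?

2

From A: component {A, B, D, F, I}.
From C: component {C, E, G, H}.
That's 2 components.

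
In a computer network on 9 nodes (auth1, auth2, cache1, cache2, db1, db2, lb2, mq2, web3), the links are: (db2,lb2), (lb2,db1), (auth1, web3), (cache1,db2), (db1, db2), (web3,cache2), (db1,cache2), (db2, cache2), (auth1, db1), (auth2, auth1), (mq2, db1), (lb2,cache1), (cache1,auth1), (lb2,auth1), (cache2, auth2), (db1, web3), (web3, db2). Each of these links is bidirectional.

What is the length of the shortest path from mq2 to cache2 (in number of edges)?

2

Distance 0: mq2.
Distance 1: db1.
Distance 2: auth1, cache2, db2, lb2, web3 — contains cache2.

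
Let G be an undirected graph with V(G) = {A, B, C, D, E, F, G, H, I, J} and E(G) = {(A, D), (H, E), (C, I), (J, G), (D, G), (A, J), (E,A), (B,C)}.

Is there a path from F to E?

F has no edges, so nothing is reachable from it.

No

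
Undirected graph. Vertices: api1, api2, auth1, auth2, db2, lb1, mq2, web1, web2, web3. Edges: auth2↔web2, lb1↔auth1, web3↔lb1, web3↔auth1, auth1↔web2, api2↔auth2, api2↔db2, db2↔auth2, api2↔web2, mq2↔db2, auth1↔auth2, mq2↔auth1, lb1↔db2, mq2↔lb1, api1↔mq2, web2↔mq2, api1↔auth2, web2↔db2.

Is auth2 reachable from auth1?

Yes

Explore from auth1.
Distance 1: reach auth2, lb1, mq2, web2, web3.
Found auth2.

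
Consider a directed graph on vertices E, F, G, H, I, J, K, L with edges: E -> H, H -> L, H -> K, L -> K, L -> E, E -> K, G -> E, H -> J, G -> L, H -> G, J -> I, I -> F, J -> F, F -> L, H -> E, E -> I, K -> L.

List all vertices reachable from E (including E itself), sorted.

E, F, G, H, I, J, K, L

Start at E.
Its neighbours: H, I, K.
Then their neighbours: F, G, J, L.
Every vertex is now reached.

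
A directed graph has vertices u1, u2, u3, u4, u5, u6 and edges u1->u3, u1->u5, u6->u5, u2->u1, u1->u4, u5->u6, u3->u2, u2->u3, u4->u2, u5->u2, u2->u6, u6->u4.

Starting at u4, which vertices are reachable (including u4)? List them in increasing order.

Start at u4.
Its neighbours: u2.
Then their neighbours: u1, u3, u6.
Then next layer: u5.
Every vertex is now reached.

u1, u2, u3, u4, u5, u6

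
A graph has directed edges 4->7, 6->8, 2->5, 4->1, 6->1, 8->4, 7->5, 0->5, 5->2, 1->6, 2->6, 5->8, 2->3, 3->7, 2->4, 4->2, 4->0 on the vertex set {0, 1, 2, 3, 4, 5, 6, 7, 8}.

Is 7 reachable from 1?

Yes

Explore from 1.
Distance 1: reach 6.
Distance 2: reach 8.
Distance 3: reach 4.
Distance 4: reach 0, 2, 7.
Found 7.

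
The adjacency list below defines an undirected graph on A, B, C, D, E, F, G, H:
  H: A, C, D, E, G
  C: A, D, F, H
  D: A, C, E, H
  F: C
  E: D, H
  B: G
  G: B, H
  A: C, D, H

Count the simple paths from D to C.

7

D–A–C
D–A–H–C
D–C
D–E–H–A–C
D–E–H–C
D–H–A–C
D–H–C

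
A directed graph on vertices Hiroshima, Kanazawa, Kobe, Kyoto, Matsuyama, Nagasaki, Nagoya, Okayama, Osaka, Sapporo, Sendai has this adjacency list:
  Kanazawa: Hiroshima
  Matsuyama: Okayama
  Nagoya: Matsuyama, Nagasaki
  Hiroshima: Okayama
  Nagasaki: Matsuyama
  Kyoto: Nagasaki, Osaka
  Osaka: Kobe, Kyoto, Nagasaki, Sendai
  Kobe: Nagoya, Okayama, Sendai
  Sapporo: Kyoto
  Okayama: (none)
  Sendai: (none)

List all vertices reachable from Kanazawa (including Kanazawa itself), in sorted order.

Start at Kanazawa.
Its neighbours: Hiroshima.
Then their neighbours: Okayama.
Nothing further is reachable.

Hiroshima, Kanazawa, Okayama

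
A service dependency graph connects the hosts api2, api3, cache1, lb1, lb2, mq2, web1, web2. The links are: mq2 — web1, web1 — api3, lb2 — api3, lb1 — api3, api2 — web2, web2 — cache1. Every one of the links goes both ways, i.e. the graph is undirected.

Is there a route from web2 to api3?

No

Explore from web2.
Distance 1: reach api2, cache1.
The search is exhausted without reaching api3; it lies in a different component.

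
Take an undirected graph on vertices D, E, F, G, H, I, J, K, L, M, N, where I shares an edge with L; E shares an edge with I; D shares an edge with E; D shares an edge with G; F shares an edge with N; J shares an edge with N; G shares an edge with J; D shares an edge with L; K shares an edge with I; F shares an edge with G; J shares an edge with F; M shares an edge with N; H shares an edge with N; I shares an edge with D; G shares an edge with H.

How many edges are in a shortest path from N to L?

Distance 0: N.
Distance 1: F, H, J, M.
Distance 2: G.
Distance 3: D.
Distance 4: E, I, L — contains L.

4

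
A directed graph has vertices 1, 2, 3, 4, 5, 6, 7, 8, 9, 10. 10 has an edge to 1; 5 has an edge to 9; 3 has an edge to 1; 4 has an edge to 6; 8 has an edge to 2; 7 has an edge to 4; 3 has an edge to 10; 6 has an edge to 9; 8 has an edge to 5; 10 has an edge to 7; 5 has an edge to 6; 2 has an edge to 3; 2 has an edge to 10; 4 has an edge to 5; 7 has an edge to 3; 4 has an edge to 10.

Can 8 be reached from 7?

No

Explore from 7.
Distance 1: reach 3, 4.
Distance 2: reach 1, 5, 6, 10.
Distance 3: reach 9.
The search from 7 is exhausted; no directed path reaches 8.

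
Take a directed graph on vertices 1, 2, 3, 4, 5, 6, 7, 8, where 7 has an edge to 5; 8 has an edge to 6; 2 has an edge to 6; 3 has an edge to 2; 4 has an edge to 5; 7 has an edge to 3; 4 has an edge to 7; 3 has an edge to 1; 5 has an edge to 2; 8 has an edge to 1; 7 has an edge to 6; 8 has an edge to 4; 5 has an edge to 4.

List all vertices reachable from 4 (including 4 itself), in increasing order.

Start at 4.
Its neighbours: 5, 7.
Then their neighbours: 2, 3, 6.
Then next layer: 1.
Nothing further is reachable.

1, 2, 3, 4, 5, 6, 7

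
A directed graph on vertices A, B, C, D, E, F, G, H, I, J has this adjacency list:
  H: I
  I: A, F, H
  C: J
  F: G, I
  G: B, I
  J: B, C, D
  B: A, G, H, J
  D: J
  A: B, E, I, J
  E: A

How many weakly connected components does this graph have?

From A: component {A, B, C, D, E, F, G, H, I, J}.
That's 1 component.

1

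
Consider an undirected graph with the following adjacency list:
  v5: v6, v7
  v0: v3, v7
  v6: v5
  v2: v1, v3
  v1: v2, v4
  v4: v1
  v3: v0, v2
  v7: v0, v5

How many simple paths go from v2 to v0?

1

v2–v3–v0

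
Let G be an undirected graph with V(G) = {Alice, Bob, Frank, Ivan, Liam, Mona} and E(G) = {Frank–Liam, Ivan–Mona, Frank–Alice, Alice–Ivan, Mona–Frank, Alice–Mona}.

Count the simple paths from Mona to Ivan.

3

Mona–Alice–Ivan
Mona–Frank–Alice–Ivan
Mona–Ivan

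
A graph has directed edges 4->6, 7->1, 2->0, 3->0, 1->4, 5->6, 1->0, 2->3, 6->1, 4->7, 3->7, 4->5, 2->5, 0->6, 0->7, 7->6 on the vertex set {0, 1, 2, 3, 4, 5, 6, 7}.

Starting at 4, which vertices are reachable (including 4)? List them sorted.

0, 1, 4, 5, 6, 7

Start at 4.
Its neighbours: 5, 6, 7.
Then their neighbours: 1.
Then next layer: 0.
Nothing further is reachable.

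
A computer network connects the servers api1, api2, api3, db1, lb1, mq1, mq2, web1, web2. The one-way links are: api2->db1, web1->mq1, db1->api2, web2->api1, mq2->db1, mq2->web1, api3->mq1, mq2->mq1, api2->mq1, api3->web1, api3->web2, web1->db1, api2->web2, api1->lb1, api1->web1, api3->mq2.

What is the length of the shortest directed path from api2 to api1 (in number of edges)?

2

Distance 0: api2.
Distance 1: db1, mq1, web2.
Distance 2: api1 — contains api1.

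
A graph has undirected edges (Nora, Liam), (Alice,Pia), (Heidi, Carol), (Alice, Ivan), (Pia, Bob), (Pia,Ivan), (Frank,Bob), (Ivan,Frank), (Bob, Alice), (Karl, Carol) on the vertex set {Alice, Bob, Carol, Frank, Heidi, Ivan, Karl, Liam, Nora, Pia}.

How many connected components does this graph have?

3

From Alice: component {Alice, Bob, Frank, Ivan, Pia}.
From Carol: component {Carol, Heidi, Karl}.
From Liam: component {Liam, Nora}.
That's 3 components.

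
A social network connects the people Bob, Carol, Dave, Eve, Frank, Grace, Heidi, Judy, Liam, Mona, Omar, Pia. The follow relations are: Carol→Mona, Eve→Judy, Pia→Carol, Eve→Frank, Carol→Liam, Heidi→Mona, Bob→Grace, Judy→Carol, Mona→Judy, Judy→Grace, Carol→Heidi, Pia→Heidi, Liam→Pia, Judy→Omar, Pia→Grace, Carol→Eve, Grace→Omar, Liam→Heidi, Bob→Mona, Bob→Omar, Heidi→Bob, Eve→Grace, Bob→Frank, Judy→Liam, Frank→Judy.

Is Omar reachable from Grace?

Explore from Grace.
Distance 1: reach Omar.
Found Omar.

Yes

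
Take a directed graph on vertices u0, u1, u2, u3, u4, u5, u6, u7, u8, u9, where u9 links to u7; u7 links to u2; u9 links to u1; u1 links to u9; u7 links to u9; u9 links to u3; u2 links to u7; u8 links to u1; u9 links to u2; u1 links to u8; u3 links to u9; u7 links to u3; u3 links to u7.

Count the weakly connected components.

From u0: component {u0}.
From u1: component {u1, u2, u3, u7, u8, u9}.
From u4: component {u4}.
From u5: component {u5}.
From u6: component {u6}.
That's 5 components.

5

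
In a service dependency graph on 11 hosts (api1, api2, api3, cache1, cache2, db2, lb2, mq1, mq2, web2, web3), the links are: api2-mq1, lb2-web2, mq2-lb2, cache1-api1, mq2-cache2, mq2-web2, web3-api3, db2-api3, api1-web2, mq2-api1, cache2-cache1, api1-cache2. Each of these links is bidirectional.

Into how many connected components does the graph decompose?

From api1: component {api1, cache1, cache2, lb2, mq2, web2}.
From api2: component {api2, mq1}.
From api3: component {api3, db2, web3}.
That's 3 components.

3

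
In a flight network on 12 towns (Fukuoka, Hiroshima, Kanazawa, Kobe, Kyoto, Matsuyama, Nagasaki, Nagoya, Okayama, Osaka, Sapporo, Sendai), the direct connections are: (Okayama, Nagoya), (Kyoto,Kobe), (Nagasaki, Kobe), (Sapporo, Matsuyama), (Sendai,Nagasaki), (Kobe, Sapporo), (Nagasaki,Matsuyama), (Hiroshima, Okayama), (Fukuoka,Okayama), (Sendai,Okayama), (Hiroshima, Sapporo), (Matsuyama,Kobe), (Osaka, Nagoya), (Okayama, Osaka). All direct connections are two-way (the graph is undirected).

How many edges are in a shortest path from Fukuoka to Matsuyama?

4

Distance 0: Fukuoka.
Distance 1: Okayama.
Distance 2: Hiroshima, Nagoya, Osaka, Sendai.
Distance 3: Nagasaki, Sapporo.
Distance 4: Kobe, Matsuyama — contains Matsuyama.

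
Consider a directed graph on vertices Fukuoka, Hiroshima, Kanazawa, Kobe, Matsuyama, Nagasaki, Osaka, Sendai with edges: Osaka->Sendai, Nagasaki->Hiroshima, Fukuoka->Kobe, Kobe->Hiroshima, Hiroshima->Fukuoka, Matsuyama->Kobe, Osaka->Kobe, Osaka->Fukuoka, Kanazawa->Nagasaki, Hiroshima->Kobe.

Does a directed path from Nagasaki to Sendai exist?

Explore from Nagasaki.
Distance 1: reach Hiroshima.
Distance 2: reach Fukuoka, Kobe.
The search from Nagasaki is exhausted; no directed path reaches Sendai.

No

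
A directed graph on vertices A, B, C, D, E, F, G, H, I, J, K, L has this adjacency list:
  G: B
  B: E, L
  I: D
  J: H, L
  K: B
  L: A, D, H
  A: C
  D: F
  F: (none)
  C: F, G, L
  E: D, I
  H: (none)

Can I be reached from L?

Explore from L.
Distance 1: reach A, D, H.
Distance 2: reach C, F.
Distance 3: reach G.
Distance 4: reach B.
Distance 5: reach E.
Distance 6: reach I.
Found I.

Yes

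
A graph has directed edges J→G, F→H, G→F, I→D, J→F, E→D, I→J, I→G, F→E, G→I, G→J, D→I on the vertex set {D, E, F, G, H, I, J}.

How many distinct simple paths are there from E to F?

4

E→D→I→G→F
E→D→I→G→J→F
E→D→I→J→F
E→D→I→J→G→F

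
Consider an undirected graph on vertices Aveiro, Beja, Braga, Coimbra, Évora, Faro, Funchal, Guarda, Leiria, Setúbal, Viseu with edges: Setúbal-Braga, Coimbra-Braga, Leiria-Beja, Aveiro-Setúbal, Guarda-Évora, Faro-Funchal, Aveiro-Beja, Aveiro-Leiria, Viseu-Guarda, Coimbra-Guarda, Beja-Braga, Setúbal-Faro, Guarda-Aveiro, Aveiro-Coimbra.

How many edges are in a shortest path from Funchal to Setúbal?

Distance 0: Funchal.
Distance 1: Faro.
Distance 2: Setúbal — contains Setúbal.

2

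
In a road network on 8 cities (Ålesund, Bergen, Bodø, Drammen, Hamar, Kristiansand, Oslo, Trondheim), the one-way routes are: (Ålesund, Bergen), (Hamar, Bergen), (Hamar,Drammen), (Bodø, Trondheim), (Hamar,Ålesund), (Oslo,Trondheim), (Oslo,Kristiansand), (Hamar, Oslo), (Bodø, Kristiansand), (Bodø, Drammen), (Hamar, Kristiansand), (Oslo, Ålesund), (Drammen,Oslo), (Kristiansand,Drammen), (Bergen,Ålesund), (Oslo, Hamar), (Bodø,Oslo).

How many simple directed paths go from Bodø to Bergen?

Bodø→Drammen→Oslo→Ålesund→Bergen
Bodø→Drammen→Oslo→Hamar→Ålesund→Bergen
Bodø→Drammen→Oslo→Hamar→Bergen
Bodø→Kristiansand→Drammen→Oslo→Ålesund→Bergen
Bodø→Kristiansand→Drammen→Oslo→Hamar→Ålesund→Bergen
Bodø→Kristiansand→Drammen→Oslo→Hamar→Bergen
Bodø→Oslo→Ålesund→Bergen
Bodø→Oslo→Hamar→Ålesund→Bergen
Bodø→Oslo→Hamar→Bergen

9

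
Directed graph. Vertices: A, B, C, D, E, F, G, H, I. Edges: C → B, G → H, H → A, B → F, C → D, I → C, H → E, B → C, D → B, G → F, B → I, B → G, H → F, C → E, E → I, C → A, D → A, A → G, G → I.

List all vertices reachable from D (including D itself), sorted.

A, B, C, D, E, F, G, H, I

Start at D.
Its neighbours: A, B.
Then their neighbours: C, F, G, I.
Then next layer: E, H.
Every vertex is now reached.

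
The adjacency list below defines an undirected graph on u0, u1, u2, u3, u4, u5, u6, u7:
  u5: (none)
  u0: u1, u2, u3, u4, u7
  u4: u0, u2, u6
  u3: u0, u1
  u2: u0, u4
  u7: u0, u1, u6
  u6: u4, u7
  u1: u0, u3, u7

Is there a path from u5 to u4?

u5 has no edges, so nothing is reachable from it.

No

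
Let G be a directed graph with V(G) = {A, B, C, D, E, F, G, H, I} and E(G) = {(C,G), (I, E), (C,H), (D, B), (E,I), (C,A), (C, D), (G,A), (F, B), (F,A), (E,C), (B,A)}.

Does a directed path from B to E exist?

No

Explore from B.
Distance 1: reach A.
The search from B is exhausted; no directed path reaches E.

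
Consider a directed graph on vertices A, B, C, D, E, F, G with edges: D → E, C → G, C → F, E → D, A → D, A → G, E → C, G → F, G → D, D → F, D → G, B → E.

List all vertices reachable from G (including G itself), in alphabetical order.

Start at G.
Its neighbours: D, F.
Then their neighbours: E.
Then next layer: C.
Nothing further is reachable.

C, D, E, F, G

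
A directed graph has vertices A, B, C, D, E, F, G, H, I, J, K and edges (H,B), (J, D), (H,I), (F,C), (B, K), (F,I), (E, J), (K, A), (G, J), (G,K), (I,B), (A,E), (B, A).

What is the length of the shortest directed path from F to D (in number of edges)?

6

Distance 0: F.
Distance 1: C, I.
Distance 2: B.
Distance 3: A, K.
Distance 4: E.
Distance 5: J.
Distance 6: D — contains D.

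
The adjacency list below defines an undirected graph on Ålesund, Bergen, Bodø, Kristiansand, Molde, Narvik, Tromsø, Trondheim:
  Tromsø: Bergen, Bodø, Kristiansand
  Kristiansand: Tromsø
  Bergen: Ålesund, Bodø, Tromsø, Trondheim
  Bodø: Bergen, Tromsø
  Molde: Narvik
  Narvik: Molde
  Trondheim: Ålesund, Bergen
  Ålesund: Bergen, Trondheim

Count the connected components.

From Ålesund: component {Ålesund, Bergen, Bodø, Kristiansand, Tromsø, Trondheim}.
From Molde: component {Molde, Narvik}.
That's 2 components.

2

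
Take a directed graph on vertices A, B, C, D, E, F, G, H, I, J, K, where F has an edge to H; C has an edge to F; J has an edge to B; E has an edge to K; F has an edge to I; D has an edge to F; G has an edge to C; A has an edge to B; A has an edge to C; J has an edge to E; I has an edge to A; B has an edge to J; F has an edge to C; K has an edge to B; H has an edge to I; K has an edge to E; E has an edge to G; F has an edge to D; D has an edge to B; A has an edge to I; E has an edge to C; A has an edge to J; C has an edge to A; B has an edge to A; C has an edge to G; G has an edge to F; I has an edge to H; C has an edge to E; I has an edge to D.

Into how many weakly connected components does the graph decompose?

1

From A: component {A, B, C, D, E, F, G, H, I, J, K}.
That's 1 component.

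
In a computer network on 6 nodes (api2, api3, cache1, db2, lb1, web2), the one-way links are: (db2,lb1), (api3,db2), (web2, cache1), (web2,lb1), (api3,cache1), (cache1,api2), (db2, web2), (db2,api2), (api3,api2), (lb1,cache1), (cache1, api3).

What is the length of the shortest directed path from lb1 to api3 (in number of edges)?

Distance 0: lb1.
Distance 1: cache1.
Distance 2: api2, api3 — contains api3.

2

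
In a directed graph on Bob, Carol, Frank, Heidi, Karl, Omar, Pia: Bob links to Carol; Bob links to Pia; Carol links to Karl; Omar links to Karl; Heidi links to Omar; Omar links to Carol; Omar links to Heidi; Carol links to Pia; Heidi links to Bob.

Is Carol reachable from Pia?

No

Pia has no outgoing edges, so nothing is reachable from it.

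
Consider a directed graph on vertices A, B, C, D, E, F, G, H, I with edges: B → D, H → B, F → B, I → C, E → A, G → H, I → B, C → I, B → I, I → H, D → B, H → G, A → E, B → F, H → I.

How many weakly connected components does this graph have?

From A: component {A, E}.
From B: component {B, C, D, F, G, H, I}.
That's 2 components.

2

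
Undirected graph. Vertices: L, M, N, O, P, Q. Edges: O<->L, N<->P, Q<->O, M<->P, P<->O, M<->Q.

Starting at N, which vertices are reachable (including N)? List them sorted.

Start at N.
Its neighbours: P.
Then their neighbours: M, O.
Then next layer: L, Q.
Every vertex is now reached.

L, M, N, O, P, Q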